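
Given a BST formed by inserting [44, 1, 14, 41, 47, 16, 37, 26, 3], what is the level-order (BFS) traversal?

Tree insertion order: [44, 1, 14, 41, 47, 16, 37, 26, 3]
Tree (level-order array): [44, 1, 47, None, 14, None, None, 3, 41, None, None, 16, None, None, 37, 26]
BFS from the root, enqueuing left then right child of each popped node:
  queue [44] -> pop 44, enqueue [1, 47], visited so far: [44]
  queue [1, 47] -> pop 1, enqueue [14], visited so far: [44, 1]
  queue [47, 14] -> pop 47, enqueue [none], visited so far: [44, 1, 47]
  queue [14] -> pop 14, enqueue [3, 41], visited so far: [44, 1, 47, 14]
  queue [3, 41] -> pop 3, enqueue [none], visited so far: [44, 1, 47, 14, 3]
  queue [41] -> pop 41, enqueue [16], visited so far: [44, 1, 47, 14, 3, 41]
  queue [16] -> pop 16, enqueue [37], visited so far: [44, 1, 47, 14, 3, 41, 16]
  queue [37] -> pop 37, enqueue [26], visited so far: [44, 1, 47, 14, 3, 41, 16, 37]
  queue [26] -> pop 26, enqueue [none], visited so far: [44, 1, 47, 14, 3, 41, 16, 37, 26]
Result: [44, 1, 47, 14, 3, 41, 16, 37, 26]


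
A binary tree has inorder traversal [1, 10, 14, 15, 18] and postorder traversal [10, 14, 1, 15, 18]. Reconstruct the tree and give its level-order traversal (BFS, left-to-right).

Inorder:   [1, 10, 14, 15, 18]
Postorder: [10, 14, 1, 15, 18]
Algorithm: postorder visits root last, so walk postorder right-to-left;
each value is the root of the current inorder slice — split it at that
value, recurse on the right subtree first, then the left.
Recursive splits:
  root=18; inorder splits into left=[1, 10, 14, 15], right=[]
  root=15; inorder splits into left=[1, 10, 14], right=[]
  root=1; inorder splits into left=[], right=[10, 14]
  root=14; inorder splits into left=[10], right=[]
  root=10; inorder splits into left=[], right=[]
Reconstructed level-order: [18, 15, 1, 14, 10]


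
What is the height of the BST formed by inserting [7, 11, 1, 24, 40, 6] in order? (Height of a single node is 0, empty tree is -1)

Insertion order: [7, 11, 1, 24, 40, 6]
Tree (level-order array): [7, 1, 11, None, 6, None, 24, None, None, None, 40]
Compute height bottom-up (empty subtree = -1):
  height(6) = 1 + max(-1, -1) = 0
  height(1) = 1 + max(-1, 0) = 1
  height(40) = 1 + max(-1, -1) = 0
  height(24) = 1 + max(-1, 0) = 1
  height(11) = 1 + max(-1, 1) = 2
  height(7) = 1 + max(1, 2) = 3
Height = 3


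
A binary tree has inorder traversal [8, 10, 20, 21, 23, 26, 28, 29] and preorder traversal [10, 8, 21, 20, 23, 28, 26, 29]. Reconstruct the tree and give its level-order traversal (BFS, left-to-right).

Inorder:  [8, 10, 20, 21, 23, 26, 28, 29]
Preorder: [10, 8, 21, 20, 23, 28, 26, 29]
Algorithm: preorder visits root first, so consume preorder in order;
for each root, split the current inorder slice at that value into
left-subtree inorder and right-subtree inorder, then recurse.
Recursive splits:
  root=10; inorder splits into left=[8], right=[20, 21, 23, 26, 28, 29]
  root=8; inorder splits into left=[], right=[]
  root=21; inorder splits into left=[20], right=[23, 26, 28, 29]
  root=20; inorder splits into left=[], right=[]
  root=23; inorder splits into left=[], right=[26, 28, 29]
  root=28; inorder splits into left=[26], right=[29]
  root=26; inorder splits into left=[], right=[]
  root=29; inorder splits into left=[], right=[]
Reconstructed level-order: [10, 8, 21, 20, 23, 28, 26, 29]


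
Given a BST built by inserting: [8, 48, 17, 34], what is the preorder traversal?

Tree insertion order: [8, 48, 17, 34]
Tree (level-order array): [8, None, 48, 17, None, None, 34]
Preorder traversal: [8, 48, 17, 34]


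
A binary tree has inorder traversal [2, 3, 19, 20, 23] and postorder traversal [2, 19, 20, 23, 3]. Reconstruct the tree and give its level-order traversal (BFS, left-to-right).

Inorder:   [2, 3, 19, 20, 23]
Postorder: [2, 19, 20, 23, 3]
Algorithm: postorder visits root last, so walk postorder right-to-left;
each value is the root of the current inorder slice — split it at that
value, recurse on the right subtree first, then the left.
Recursive splits:
  root=3; inorder splits into left=[2], right=[19, 20, 23]
  root=23; inorder splits into left=[19, 20], right=[]
  root=20; inorder splits into left=[19], right=[]
  root=19; inorder splits into left=[], right=[]
  root=2; inorder splits into left=[], right=[]
Reconstructed level-order: [3, 2, 23, 20, 19]


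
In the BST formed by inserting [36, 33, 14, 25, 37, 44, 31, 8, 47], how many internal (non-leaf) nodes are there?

Tree built from: [36, 33, 14, 25, 37, 44, 31, 8, 47]
Tree (level-order array): [36, 33, 37, 14, None, None, 44, 8, 25, None, 47, None, None, None, 31]
Rule: An internal node has at least one child.
Per-node child counts:
  node 36: 2 child(ren)
  node 33: 1 child(ren)
  node 14: 2 child(ren)
  node 8: 0 child(ren)
  node 25: 1 child(ren)
  node 31: 0 child(ren)
  node 37: 1 child(ren)
  node 44: 1 child(ren)
  node 47: 0 child(ren)
Matching nodes: [36, 33, 14, 25, 37, 44]
Count of internal (non-leaf) nodes: 6


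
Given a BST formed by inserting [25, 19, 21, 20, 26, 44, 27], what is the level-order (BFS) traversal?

Tree insertion order: [25, 19, 21, 20, 26, 44, 27]
Tree (level-order array): [25, 19, 26, None, 21, None, 44, 20, None, 27]
BFS from the root, enqueuing left then right child of each popped node:
  queue [25] -> pop 25, enqueue [19, 26], visited so far: [25]
  queue [19, 26] -> pop 19, enqueue [21], visited so far: [25, 19]
  queue [26, 21] -> pop 26, enqueue [44], visited so far: [25, 19, 26]
  queue [21, 44] -> pop 21, enqueue [20], visited so far: [25, 19, 26, 21]
  queue [44, 20] -> pop 44, enqueue [27], visited so far: [25, 19, 26, 21, 44]
  queue [20, 27] -> pop 20, enqueue [none], visited so far: [25, 19, 26, 21, 44, 20]
  queue [27] -> pop 27, enqueue [none], visited so far: [25, 19, 26, 21, 44, 20, 27]
Result: [25, 19, 26, 21, 44, 20, 27]


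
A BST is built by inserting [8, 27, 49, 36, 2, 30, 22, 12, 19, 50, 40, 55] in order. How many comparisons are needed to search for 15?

Search path for 15: 8 -> 27 -> 22 -> 12 -> 19
Found: False
Comparisons: 5


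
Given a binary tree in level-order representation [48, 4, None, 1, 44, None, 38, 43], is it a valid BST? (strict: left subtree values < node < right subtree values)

Level-order array: [48, 4, None, 1, 44, None, 38, 43]
Validate using subtree bounds (lo, hi): at each node, require lo < value < hi,
then recurse left with hi=value and right with lo=value.
Preorder trace (stopping at first violation):
  at node 48 with bounds (-inf, +inf): OK
  at node 4 with bounds (-inf, 48): OK
  at node 1 with bounds (-inf, 4): OK
  at node 38 with bounds (1, 4): VIOLATION
Node 38 violates its bound: not (1 < 38 < 4).
Result: Not a valid BST


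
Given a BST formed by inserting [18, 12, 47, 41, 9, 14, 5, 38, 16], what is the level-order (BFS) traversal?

Tree insertion order: [18, 12, 47, 41, 9, 14, 5, 38, 16]
Tree (level-order array): [18, 12, 47, 9, 14, 41, None, 5, None, None, 16, 38]
BFS from the root, enqueuing left then right child of each popped node:
  queue [18] -> pop 18, enqueue [12, 47], visited so far: [18]
  queue [12, 47] -> pop 12, enqueue [9, 14], visited so far: [18, 12]
  queue [47, 9, 14] -> pop 47, enqueue [41], visited so far: [18, 12, 47]
  queue [9, 14, 41] -> pop 9, enqueue [5], visited so far: [18, 12, 47, 9]
  queue [14, 41, 5] -> pop 14, enqueue [16], visited so far: [18, 12, 47, 9, 14]
  queue [41, 5, 16] -> pop 41, enqueue [38], visited so far: [18, 12, 47, 9, 14, 41]
  queue [5, 16, 38] -> pop 5, enqueue [none], visited so far: [18, 12, 47, 9, 14, 41, 5]
  queue [16, 38] -> pop 16, enqueue [none], visited so far: [18, 12, 47, 9, 14, 41, 5, 16]
  queue [38] -> pop 38, enqueue [none], visited so far: [18, 12, 47, 9, 14, 41, 5, 16, 38]
Result: [18, 12, 47, 9, 14, 41, 5, 16, 38]


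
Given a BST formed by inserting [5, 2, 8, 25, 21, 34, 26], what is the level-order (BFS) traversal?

Tree insertion order: [5, 2, 8, 25, 21, 34, 26]
Tree (level-order array): [5, 2, 8, None, None, None, 25, 21, 34, None, None, 26]
BFS from the root, enqueuing left then right child of each popped node:
  queue [5] -> pop 5, enqueue [2, 8], visited so far: [5]
  queue [2, 8] -> pop 2, enqueue [none], visited so far: [5, 2]
  queue [8] -> pop 8, enqueue [25], visited so far: [5, 2, 8]
  queue [25] -> pop 25, enqueue [21, 34], visited so far: [5, 2, 8, 25]
  queue [21, 34] -> pop 21, enqueue [none], visited so far: [5, 2, 8, 25, 21]
  queue [34] -> pop 34, enqueue [26], visited so far: [5, 2, 8, 25, 21, 34]
  queue [26] -> pop 26, enqueue [none], visited so far: [5, 2, 8, 25, 21, 34, 26]
Result: [5, 2, 8, 25, 21, 34, 26]


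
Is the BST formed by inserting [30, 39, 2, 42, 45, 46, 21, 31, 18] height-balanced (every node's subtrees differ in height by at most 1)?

Tree (level-order array): [30, 2, 39, None, 21, 31, 42, 18, None, None, None, None, 45, None, None, None, 46]
Definition: a tree is height-balanced if, at every node, |h(left) - h(right)| <= 1 (empty subtree has height -1).
Bottom-up per-node check:
  node 18: h_left=-1, h_right=-1, diff=0 [OK], height=0
  node 21: h_left=0, h_right=-1, diff=1 [OK], height=1
  node 2: h_left=-1, h_right=1, diff=2 [FAIL (|-1-1|=2 > 1)], height=2
  node 31: h_left=-1, h_right=-1, diff=0 [OK], height=0
  node 46: h_left=-1, h_right=-1, diff=0 [OK], height=0
  node 45: h_left=-1, h_right=0, diff=1 [OK], height=1
  node 42: h_left=-1, h_right=1, diff=2 [FAIL (|-1-1|=2 > 1)], height=2
  node 39: h_left=0, h_right=2, diff=2 [FAIL (|0-2|=2 > 1)], height=3
  node 30: h_left=2, h_right=3, diff=1 [OK], height=4
Node 2 violates the condition: |-1 - 1| = 2 > 1.
Result: Not balanced


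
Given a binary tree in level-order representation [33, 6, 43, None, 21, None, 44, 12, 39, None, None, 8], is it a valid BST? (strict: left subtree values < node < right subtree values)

Level-order array: [33, 6, 43, None, 21, None, 44, 12, 39, None, None, 8]
Validate using subtree bounds (lo, hi): at each node, require lo < value < hi,
then recurse left with hi=value and right with lo=value.
Preorder trace (stopping at first violation):
  at node 33 with bounds (-inf, +inf): OK
  at node 6 with bounds (-inf, 33): OK
  at node 21 with bounds (6, 33): OK
  at node 12 with bounds (6, 21): OK
  at node 8 with bounds (6, 12): OK
  at node 39 with bounds (21, 33): VIOLATION
Node 39 violates its bound: not (21 < 39 < 33).
Result: Not a valid BST


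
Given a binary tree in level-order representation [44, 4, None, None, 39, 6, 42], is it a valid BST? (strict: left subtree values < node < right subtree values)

Level-order array: [44, 4, None, None, 39, 6, 42]
Validate using subtree bounds (lo, hi): at each node, require lo < value < hi,
then recurse left with hi=value and right with lo=value.
Preorder trace (stopping at first violation):
  at node 44 with bounds (-inf, +inf): OK
  at node 4 with bounds (-inf, 44): OK
  at node 39 with bounds (4, 44): OK
  at node 6 with bounds (4, 39): OK
  at node 42 with bounds (39, 44): OK
No violation found at any node.
Result: Valid BST


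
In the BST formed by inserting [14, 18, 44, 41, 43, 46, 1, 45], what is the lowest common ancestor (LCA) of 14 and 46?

Tree insertion order: [14, 18, 44, 41, 43, 46, 1, 45]
Tree (level-order array): [14, 1, 18, None, None, None, 44, 41, 46, None, 43, 45]
In a BST, the LCA of p=14, q=46 is the first node v on the
root-to-leaf path with p <= v <= q (go left if both < v, right if both > v).
Walk from root:
  at 14: 14 <= 14 <= 46, this is the LCA
LCA = 14


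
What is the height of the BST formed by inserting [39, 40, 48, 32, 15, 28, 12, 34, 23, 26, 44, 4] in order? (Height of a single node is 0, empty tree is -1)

Insertion order: [39, 40, 48, 32, 15, 28, 12, 34, 23, 26, 44, 4]
Tree (level-order array): [39, 32, 40, 15, 34, None, 48, 12, 28, None, None, 44, None, 4, None, 23, None, None, None, None, None, None, 26]
Compute height bottom-up (empty subtree = -1):
  height(4) = 1 + max(-1, -1) = 0
  height(12) = 1 + max(0, -1) = 1
  height(26) = 1 + max(-1, -1) = 0
  height(23) = 1 + max(-1, 0) = 1
  height(28) = 1 + max(1, -1) = 2
  height(15) = 1 + max(1, 2) = 3
  height(34) = 1 + max(-1, -1) = 0
  height(32) = 1 + max(3, 0) = 4
  height(44) = 1 + max(-1, -1) = 0
  height(48) = 1 + max(0, -1) = 1
  height(40) = 1 + max(-1, 1) = 2
  height(39) = 1 + max(4, 2) = 5
Height = 5


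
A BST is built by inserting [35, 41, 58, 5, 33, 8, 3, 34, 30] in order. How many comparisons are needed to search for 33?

Search path for 33: 35 -> 5 -> 33
Found: True
Comparisons: 3


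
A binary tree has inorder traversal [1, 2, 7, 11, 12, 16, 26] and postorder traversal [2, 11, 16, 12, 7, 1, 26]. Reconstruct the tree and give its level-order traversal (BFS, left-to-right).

Inorder:   [1, 2, 7, 11, 12, 16, 26]
Postorder: [2, 11, 16, 12, 7, 1, 26]
Algorithm: postorder visits root last, so walk postorder right-to-left;
each value is the root of the current inorder slice — split it at that
value, recurse on the right subtree first, then the left.
Recursive splits:
  root=26; inorder splits into left=[1, 2, 7, 11, 12, 16], right=[]
  root=1; inorder splits into left=[], right=[2, 7, 11, 12, 16]
  root=7; inorder splits into left=[2], right=[11, 12, 16]
  root=12; inorder splits into left=[11], right=[16]
  root=16; inorder splits into left=[], right=[]
  root=11; inorder splits into left=[], right=[]
  root=2; inorder splits into left=[], right=[]
Reconstructed level-order: [26, 1, 7, 2, 12, 11, 16]


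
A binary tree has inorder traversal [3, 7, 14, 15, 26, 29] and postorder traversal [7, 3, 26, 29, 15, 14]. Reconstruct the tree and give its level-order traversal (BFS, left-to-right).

Inorder:   [3, 7, 14, 15, 26, 29]
Postorder: [7, 3, 26, 29, 15, 14]
Algorithm: postorder visits root last, so walk postorder right-to-left;
each value is the root of the current inorder slice — split it at that
value, recurse on the right subtree first, then the left.
Recursive splits:
  root=14; inorder splits into left=[3, 7], right=[15, 26, 29]
  root=15; inorder splits into left=[], right=[26, 29]
  root=29; inorder splits into left=[26], right=[]
  root=26; inorder splits into left=[], right=[]
  root=3; inorder splits into left=[], right=[7]
  root=7; inorder splits into left=[], right=[]
Reconstructed level-order: [14, 3, 15, 7, 29, 26]


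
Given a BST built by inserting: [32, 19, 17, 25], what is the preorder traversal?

Tree insertion order: [32, 19, 17, 25]
Tree (level-order array): [32, 19, None, 17, 25]
Preorder traversal: [32, 19, 17, 25]


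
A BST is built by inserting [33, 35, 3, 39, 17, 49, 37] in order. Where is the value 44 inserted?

Starting tree (level order): [33, 3, 35, None, 17, None, 39, None, None, 37, 49]
Insertion path: 33 -> 35 -> 39 -> 49
Result: insert 44 as left child of 49
Final tree (level order): [33, 3, 35, None, 17, None, 39, None, None, 37, 49, None, None, 44]


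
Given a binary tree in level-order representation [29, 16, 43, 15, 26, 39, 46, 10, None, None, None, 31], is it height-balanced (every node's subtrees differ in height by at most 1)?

Tree (level-order array): [29, 16, 43, 15, 26, 39, 46, 10, None, None, None, 31]
Definition: a tree is height-balanced if, at every node, |h(left) - h(right)| <= 1 (empty subtree has height -1).
Bottom-up per-node check:
  node 10: h_left=-1, h_right=-1, diff=0 [OK], height=0
  node 15: h_left=0, h_right=-1, diff=1 [OK], height=1
  node 26: h_left=-1, h_right=-1, diff=0 [OK], height=0
  node 16: h_left=1, h_right=0, diff=1 [OK], height=2
  node 31: h_left=-1, h_right=-1, diff=0 [OK], height=0
  node 39: h_left=0, h_right=-1, diff=1 [OK], height=1
  node 46: h_left=-1, h_right=-1, diff=0 [OK], height=0
  node 43: h_left=1, h_right=0, diff=1 [OK], height=2
  node 29: h_left=2, h_right=2, diff=0 [OK], height=3
All nodes satisfy the balance condition.
Result: Balanced


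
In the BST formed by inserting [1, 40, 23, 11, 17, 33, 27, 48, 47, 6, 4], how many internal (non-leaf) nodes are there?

Tree built from: [1, 40, 23, 11, 17, 33, 27, 48, 47, 6, 4]
Tree (level-order array): [1, None, 40, 23, 48, 11, 33, 47, None, 6, 17, 27, None, None, None, 4]
Rule: An internal node has at least one child.
Per-node child counts:
  node 1: 1 child(ren)
  node 40: 2 child(ren)
  node 23: 2 child(ren)
  node 11: 2 child(ren)
  node 6: 1 child(ren)
  node 4: 0 child(ren)
  node 17: 0 child(ren)
  node 33: 1 child(ren)
  node 27: 0 child(ren)
  node 48: 1 child(ren)
  node 47: 0 child(ren)
Matching nodes: [1, 40, 23, 11, 6, 33, 48]
Count of internal (non-leaf) nodes: 7


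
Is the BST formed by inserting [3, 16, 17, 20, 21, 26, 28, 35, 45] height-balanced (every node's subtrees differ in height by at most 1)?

Tree (level-order array): [3, None, 16, None, 17, None, 20, None, 21, None, 26, None, 28, None, 35, None, 45]
Definition: a tree is height-balanced if, at every node, |h(left) - h(right)| <= 1 (empty subtree has height -1).
Bottom-up per-node check:
  node 45: h_left=-1, h_right=-1, diff=0 [OK], height=0
  node 35: h_left=-1, h_right=0, diff=1 [OK], height=1
  node 28: h_left=-1, h_right=1, diff=2 [FAIL (|-1-1|=2 > 1)], height=2
  node 26: h_left=-1, h_right=2, diff=3 [FAIL (|-1-2|=3 > 1)], height=3
  node 21: h_left=-1, h_right=3, diff=4 [FAIL (|-1-3|=4 > 1)], height=4
  node 20: h_left=-1, h_right=4, diff=5 [FAIL (|-1-4|=5 > 1)], height=5
  node 17: h_left=-1, h_right=5, diff=6 [FAIL (|-1-5|=6 > 1)], height=6
  node 16: h_left=-1, h_right=6, diff=7 [FAIL (|-1-6|=7 > 1)], height=7
  node 3: h_left=-1, h_right=7, diff=8 [FAIL (|-1-7|=8 > 1)], height=8
Node 28 violates the condition: |-1 - 1| = 2 > 1.
Result: Not balanced


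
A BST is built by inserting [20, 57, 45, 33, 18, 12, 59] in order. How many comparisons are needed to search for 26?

Search path for 26: 20 -> 57 -> 45 -> 33
Found: False
Comparisons: 4


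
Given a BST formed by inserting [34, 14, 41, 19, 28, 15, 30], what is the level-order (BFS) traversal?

Tree insertion order: [34, 14, 41, 19, 28, 15, 30]
Tree (level-order array): [34, 14, 41, None, 19, None, None, 15, 28, None, None, None, 30]
BFS from the root, enqueuing left then right child of each popped node:
  queue [34] -> pop 34, enqueue [14, 41], visited so far: [34]
  queue [14, 41] -> pop 14, enqueue [19], visited so far: [34, 14]
  queue [41, 19] -> pop 41, enqueue [none], visited so far: [34, 14, 41]
  queue [19] -> pop 19, enqueue [15, 28], visited so far: [34, 14, 41, 19]
  queue [15, 28] -> pop 15, enqueue [none], visited so far: [34, 14, 41, 19, 15]
  queue [28] -> pop 28, enqueue [30], visited so far: [34, 14, 41, 19, 15, 28]
  queue [30] -> pop 30, enqueue [none], visited so far: [34, 14, 41, 19, 15, 28, 30]
Result: [34, 14, 41, 19, 15, 28, 30]


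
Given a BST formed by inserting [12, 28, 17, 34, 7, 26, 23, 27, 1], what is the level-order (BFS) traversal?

Tree insertion order: [12, 28, 17, 34, 7, 26, 23, 27, 1]
Tree (level-order array): [12, 7, 28, 1, None, 17, 34, None, None, None, 26, None, None, 23, 27]
BFS from the root, enqueuing left then right child of each popped node:
  queue [12] -> pop 12, enqueue [7, 28], visited so far: [12]
  queue [7, 28] -> pop 7, enqueue [1], visited so far: [12, 7]
  queue [28, 1] -> pop 28, enqueue [17, 34], visited so far: [12, 7, 28]
  queue [1, 17, 34] -> pop 1, enqueue [none], visited so far: [12, 7, 28, 1]
  queue [17, 34] -> pop 17, enqueue [26], visited so far: [12, 7, 28, 1, 17]
  queue [34, 26] -> pop 34, enqueue [none], visited so far: [12, 7, 28, 1, 17, 34]
  queue [26] -> pop 26, enqueue [23, 27], visited so far: [12, 7, 28, 1, 17, 34, 26]
  queue [23, 27] -> pop 23, enqueue [none], visited so far: [12, 7, 28, 1, 17, 34, 26, 23]
  queue [27] -> pop 27, enqueue [none], visited so far: [12, 7, 28, 1, 17, 34, 26, 23, 27]
Result: [12, 7, 28, 1, 17, 34, 26, 23, 27]


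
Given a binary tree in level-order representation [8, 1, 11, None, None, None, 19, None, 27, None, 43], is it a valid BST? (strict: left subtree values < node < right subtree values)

Level-order array: [8, 1, 11, None, None, None, 19, None, 27, None, 43]
Validate using subtree bounds (lo, hi): at each node, require lo < value < hi,
then recurse left with hi=value and right with lo=value.
Preorder trace (stopping at first violation):
  at node 8 with bounds (-inf, +inf): OK
  at node 1 with bounds (-inf, 8): OK
  at node 11 with bounds (8, +inf): OK
  at node 19 with bounds (11, +inf): OK
  at node 27 with bounds (19, +inf): OK
  at node 43 with bounds (27, +inf): OK
No violation found at any node.
Result: Valid BST


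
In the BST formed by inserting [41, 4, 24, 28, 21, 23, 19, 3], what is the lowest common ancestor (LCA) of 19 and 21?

Tree insertion order: [41, 4, 24, 28, 21, 23, 19, 3]
Tree (level-order array): [41, 4, None, 3, 24, None, None, 21, 28, 19, 23]
In a BST, the LCA of p=19, q=21 is the first node v on the
root-to-leaf path with p <= v <= q (go left if both < v, right if both > v).
Walk from root:
  at 41: both 19 and 21 < 41, go left
  at 4: both 19 and 21 > 4, go right
  at 24: both 19 and 21 < 24, go left
  at 21: 19 <= 21 <= 21, this is the LCA
LCA = 21


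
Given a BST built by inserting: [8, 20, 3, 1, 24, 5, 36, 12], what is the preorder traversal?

Tree insertion order: [8, 20, 3, 1, 24, 5, 36, 12]
Tree (level-order array): [8, 3, 20, 1, 5, 12, 24, None, None, None, None, None, None, None, 36]
Preorder traversal: [8, 3, 1, 5, 20, 12, 24, 36]


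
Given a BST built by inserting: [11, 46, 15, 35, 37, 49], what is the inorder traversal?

Tree insertion order: [11, 46, 15, 35, 37, 49]
Tree (level-order array): [11, None, 46, 15, 49, None, 35, None, None, None, 37]
Inorder traversal: [11, 15, 35, 37, 46, 49]


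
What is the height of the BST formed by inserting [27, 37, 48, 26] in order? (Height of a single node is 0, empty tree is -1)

Insertion order: [27, 37, 48, 26]
Tree (level-order array): [27, 26, 37, None, None, None, 48]
Compute height bottom-up (empty subtree = -1):
  height(26) = 1 + max(-1, -1) = 0
  height(48) = 1 + max(-1, -1) = 0
  height(37) = 1 + max(-1, 0) = 1
  height(27) = 1 + max(0, 1) = 2
Height = 2


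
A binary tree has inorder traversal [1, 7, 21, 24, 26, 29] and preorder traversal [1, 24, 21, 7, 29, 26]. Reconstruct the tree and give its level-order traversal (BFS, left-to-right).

Inorder:  [1, 7, 21, 24, 26, 29]
Preorder: [1, 24, 21, 7, 29, 26]
Algorithm: preorder visits root first, so consume preorder in order;
for each root, split the current inorder slice at that value into
left-subtree inorder and right-subtree inorder, then recurse.
Recursive splits:
  root=1; inorder splits into left=[], right=[7, 21, 24, 26, 29]
  root=24; inorder splits into left=[7, 21], right=[26, 29]
  root=21; inorder splits into left=[7], right=[]
  root=7; inorder splits into left=[], right=[]
  root=29; inorder splits into left=[26], right=[]
  root=26; inorder splits into left=[], right=[]
Reconstructed level-order: [1, 24, 21, 29, 7, 26]


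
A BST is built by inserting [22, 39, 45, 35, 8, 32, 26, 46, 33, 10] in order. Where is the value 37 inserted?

Starting tree (level order): [22, 8, 39, None, 10, 35, 45, None, None, 32, None, None, 46, 26, 33]
Insertion path: 22 -> 39 -> 35
Result: insert 37 as right child of 35
Final tree (level order): [22, 8, 39, None, 10, 35, 45, None, None, 32, 37, None, 46, 26, 33]


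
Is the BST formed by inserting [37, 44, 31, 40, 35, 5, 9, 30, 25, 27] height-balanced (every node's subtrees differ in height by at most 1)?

Tree (level-order array): [37, 31, 44, 5, 35, 40, None, None, 9, None, None, None, None, None, 30, 25, None, None, 27]
Definition: a tree is height-balanced if, at every node, |h(left) - h(right)| <= 1 (empty subtree has height -1).
Bottom-up per-node check:
  node 27: h_left=-1, h_right=-1, diff=0 [OK], height=0
  node 25: h_left=-1, h_right=0, diff=1 [OK], height=1
  node 30: h_left=1, h_right=-1, diff=2 [FAIL (|1--1|=2 > 1)], height=2
  node 9: h_left=-1, h_right=2, diff=3 [FAIL (|-1-2|=3 > 1)], height=3
  node 5: h_left=-1, h_right=3, diff=4 [FAIL (|-1-3|=4 > 1)], height=4
  node 35: h_left=-1, h_right=-1, diff=0 [OK], height=0
  node 31: h_left=4, h_right=0, diff=4 [FAIL (|4-0|=4 > 1)], height=5
  node 40: h_left=-1, h_right=-1, diff=0 [OK], height=0
  node 44: h_left=0, h_right=-1, diff=1 [OK], height=1
  node 37: h_left=5, h_right=1, diff=4 [FAIL (|5-1|=4 > 1)], height=6
Node 30 violates the condition: |1 - -1| = 2 > 1.
Result: Not balanced


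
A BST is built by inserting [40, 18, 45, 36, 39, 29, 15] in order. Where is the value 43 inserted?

Starting tree (level order): [40, 18, 45, 15, 36, None, None, None, None, 29, 39]
Insertion path: 40 -> 45
Result: insert 43 as left child of 45
Final tree (level order): [40, 18, 45, 15, 36, 43, None, None, None, 29, 39]


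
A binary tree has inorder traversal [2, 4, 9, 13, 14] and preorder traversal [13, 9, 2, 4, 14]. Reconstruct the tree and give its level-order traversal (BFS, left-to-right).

Inorder:  [2, 4, 9, 13, 14]
Preorder: [13, 9, 2, 4, 14]
Algorithm: preorder visits root first, so consume preorder in order;
for each root, split the current inorder slice at that value into
left-subtree inorder and right-subtree inorder, then recurse.
Recursive splits:
  root=13; inorder splits into left=[2, 4, 9], right=[14]
  root=9; inorder splits into left=[2, 4], right=[]
  root=2; inorder splits into left=[], right=[4]
  root=4; inorder splits into left=[], right=[]
  root=14; inorder splits into left=[], right=[]
Reconstructed level-order: [13, 9, 14, 2, 4]


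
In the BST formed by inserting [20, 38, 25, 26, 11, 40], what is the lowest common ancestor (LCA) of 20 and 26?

Tree insertion order: [20, 38, 25, 26, 11, 40]
Tree (level-order array): [20, 11, 38, None, None, 25, 40, None, 26]
In a BST, the LCA of p=20, q=26 is the first node v on the
root-to-leaf path with p <= v <= q (go left if both < v, right if both > v).
Walk from root:
  at 20: 20 <= 20 <= 26, this is the LCA
LCA = 20


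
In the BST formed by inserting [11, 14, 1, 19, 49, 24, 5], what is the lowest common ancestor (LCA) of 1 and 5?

Tree insertion order: [11, 14, 1, 19, 49, 24, 5]
Tree (level-order array): [11, 1, 14, None, 5, None, 19, None, None, None, 49, 24]
In a BST, the LCA of p=1, q=5 is the first node v on the
root-to-leaf path with p <= v <= q (go left if both < v, right if both > v).
Walk from root:
  at 11: both 1 and 5 < 11, go left
  at 1: 1 <= 1 <= 5, this is the LCA
LCA = 1


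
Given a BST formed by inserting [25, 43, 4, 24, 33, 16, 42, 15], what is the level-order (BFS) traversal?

Tree insertion order: [25, 43, 4, 24, 33, 16, 42, 15]
Tree (level-order array): [25, 4, 43, None, 24, 33, None, 16, None, None, 42, 15]
BFS from the root, enqueuing left then right child of each popped node:
  queue [25] -> pop 25, enqueue [4, 43], visited so far: [25]
  queue [4, 43] -> pop 4, enqueue [24], visited so far: [25, 4]
  queue [43, 24] -> pop 43, enqueue [33], visited so far: [25, 4, 43]
  queue [24, 33] -> pop 24, enqueue [16], visited so far: [25, 4, 43, 24]
  queue [33, 16] -> pop 33, enqueue [42], visited so far: [25, 4, 43, 24, 33]
  queue [16, 42] -> pop 16, enqueue [15], visited so far: [25, 4, 43, 24, 33, 16]
  queue [42, 15] -> pop 42, enqueue [none], visited so far: [25, 4, 43, 24, 33, 16, 42]
  queue [15] -> pop 15, enqueue [none], visited so far: [25, 4, 43, 24, 33, 16, 42, 15]
Result: [25, 4, 43, 24, 33, 16, 42, 15]


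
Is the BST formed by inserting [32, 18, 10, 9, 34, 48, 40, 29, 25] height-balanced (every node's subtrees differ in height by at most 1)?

Tree (level-order array): [32, 18, 34, 10, 29, None, 48, 9, None, 25, None, 40]
Definition: a tree is height-balanced if, at every node, |h(left) - h(right)| <= 1 (empty subtree has height -1).
Bottom-up per-node check:
  node 9: h_left=-1, h_right=-1, diff=0 [OK], height=0
  node 10: h_left=0, h_right=-1, diff=1 [OK], height=1
  node 25: h_left=-1, h_right=-1, diff=0 [OK], height=0
  node 29: h_left=0, h_right=-1, diff=1 [OK], height=1
  node 18: h_left=1, h_right=1, diff=0 [OK], height=2
  node 40: h_left=-1, h_right=-1, diff=0 [OK], height=0
  node 48: h_left=0, h_right=-1, diff=1 [OK], height=1
  node 34: h_left=-1, h_right=1, diff=2 [FAIL (|-1-1|=2 > 1)], height=2
  node 32: h_left=2, h_right=2, diff=0 [OK], height=3
Node 34 violates the condition: |-1 - 1| = 2 > 1.
Result: Not balanced


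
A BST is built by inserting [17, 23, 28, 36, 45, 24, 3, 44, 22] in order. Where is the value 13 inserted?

Starting tree (level order): [17, 3, 23, None, None, 22, 28, None, None, 24, 36, None, None, None, 45, 44]
Insertion path: 17 -> 3
Result: insert 13 as right child of 3
Final tree (level order): [17, 3, 23, None, 13, 22, 28, None, None, None, None, 24, 36, None, None, None, 45, 44]


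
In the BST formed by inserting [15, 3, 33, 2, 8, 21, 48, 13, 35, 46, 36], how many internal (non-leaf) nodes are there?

Tree built from: [15, 3, 33, 2, 8, 21, 48, 13, 35, 46, 36]
Tree (level-order array): [15, 3, 33, 2, 8, 21, 48, None, None, None, 13, None, None, 35, None, None, None, None, 46, 36]
Rule: An internal node has at least one child.
Per-node child counts:
  node 15: 2 child(ren)
  node 3: 2 child(ren)
  node 2: 0 child(ren)
  node 8: 1 child(ren)
  node 13: 0 child(ren)
  node 33: 2 child(ren)
  node 21: 0 child(ren)
  node 48: 1 child(ren)
  node 35: 1 child(ren)
  node 46: 1 child(ren)
  node 36: 0 child(ren)
Matching nodes: [15, 3, 8, 33, 48, 35, 46]
Count of internal (non-leaf) nodes: 7


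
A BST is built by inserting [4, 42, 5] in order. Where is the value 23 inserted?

Starting tree (level order): [4, None, 42, 5]
Insertion path: 4 -> 42 -> 5
Result: insert 23 as right child of 5
Final tree (level order): [4, None, 42, 5, None, None, 23]


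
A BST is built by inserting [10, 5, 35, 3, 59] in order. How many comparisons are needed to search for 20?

Search path for 20: 10 -> 35
Found: False
Comparisons: 2


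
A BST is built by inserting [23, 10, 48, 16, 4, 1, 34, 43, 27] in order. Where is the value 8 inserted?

Starting tree (level order): [23, 10, 48, 4, 16, 34, None, 1, None, None, None, 27, 43]
Insertion path: 23 -> 10 -> 4
Result: insert 8 as right child of 4
Final tree (level order): [23, 10, 48, 4, 16, 34, None, 1, 8, None, None, 27, 43]


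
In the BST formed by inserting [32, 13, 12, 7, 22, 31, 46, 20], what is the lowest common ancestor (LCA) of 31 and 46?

Tree insertion order: [32, 13, 12, 7, 22, 31, 46, 20]
Tree (level-order array): [32, 13, 46, 12, 22, None, None, 7, None, 20, 31]
In a BST, the LCA of p=31, q=46 is the first node v on the
root-to-leaf path with p <= v <= q (go left if both < v, right if both > v).
Walk from root:
  at 32: 31 <= 32 <= 46, this is the LCA
LCA = 32


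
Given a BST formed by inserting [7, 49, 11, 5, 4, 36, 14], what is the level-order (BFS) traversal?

Tree insertion order: [7, 49, 11, 5, 4, 36, 14]
Tree (level-order array): [7, 5, 49, 4, None, 11, None, None, None, None, 36, 14]
BFS from the root, enqueuing left then right child of each popped node:
  queue [7] -> pop 7, enqueue [5, 49], visited so far: [7]
  queue [5, 49] -> pop 5, enqueue [4], visited so far: [7, 5]
  queue [49, 4] -> pop 49, enqueue [11], visited so far: [7, 5, 49]
  queue [4, 11] -> pop 4, enqueue [none], visited so far: [7, 5, 49, 4]
  queue [11] -> pop 11, enqueue [36], visited so far: [7, 5, 49, 4, 11]
  queue [36] -> pop 36, enqueue [14], visited so far: [7, 5, 49, 4, 11, 36]
  queue [14] -> pop 14, enqueue [none], visited so far: [7, 5, 49, 4, 11, 36, 14]
Result: [7, 5, 49, 4, 11, 36, 14]


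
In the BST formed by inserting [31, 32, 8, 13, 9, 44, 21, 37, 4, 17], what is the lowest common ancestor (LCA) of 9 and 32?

Tree insertion order: [31, 32, 8, 13, 9, 44, 21, 37, 4, 17]
Tree (level-order array): [31, 8, 32, 4, 13, None, 44, None, None, 9, 21, 37, None, None, None, 17]
In a BST, the LCA of p=9, q=32 is the first node v on the
root-to-leaf path with p <= v <= q (go left if both < v, right if both > v).
Walk from root:
  at 31: 9 <= 31 <= 32, this is the LCA
LCA = 31


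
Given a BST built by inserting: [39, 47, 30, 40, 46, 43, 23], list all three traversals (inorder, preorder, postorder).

Tree insertion order: [39, 47, 30, 40, 46, 43, 23]
Tree (level-order array): [39, 30, 47, 23, None, 40, None, None, None, None, 46, 43]
Inorder (L, root, R): [23, 30, 39, 40, 43, 46, 47]
Preorder (root, L, R): [39, 30, 23, 47, 40, 46, 43]
Postorder (L, R, root): [23, 30, 43, 46, 40, 47, 39]


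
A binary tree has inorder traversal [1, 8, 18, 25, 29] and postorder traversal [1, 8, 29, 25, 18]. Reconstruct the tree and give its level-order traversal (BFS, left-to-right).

Inorder:   [1, 8, 18, 25, 29]
Postorder: [1, 8, 29, 25, 18]
Algorithm: postorder visits root last, so walk postorder right-to-left;
each value is the root of the current inorder slice — split it at that
value, recurse on the right subtree first, then the left.
Recursive splits:
  root=18; inorder splits into left=[1, 8], right=[25, 29]
  root=25; inorder splits into left=[], right=[29]
  root=29; inorder splits into left=[], right=[]
  root=8; inorder splits into left=[1], right=[]
  root=1; inorder splits into left=[], right=[]
Reconstructed level-order: [18, 8, 25, 1, 29]


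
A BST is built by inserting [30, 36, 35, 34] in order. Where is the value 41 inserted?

Starting tree (level order): [30, None, 36, 35, None, 34]
Insertion path: 30 -> 36
Result: insert 41 as right child of 36
Final tree (level order): [30, None, 36, 35, 41, 34]


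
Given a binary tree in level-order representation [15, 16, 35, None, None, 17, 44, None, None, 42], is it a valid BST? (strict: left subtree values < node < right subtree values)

Level-order array: [15, 16, 35, None, None, 17, 44, None, None, 42]
Validate using subtree bounds (lo, hi): at each node, require lo < value < hi,
then recurse left with hi=value and right with lo=value.
Preorder trace (stopping at first violation):
  at node 15 with bounds (-inf, +inf): OK
  at node 16 with bounds (-inf, 15): VIOLATION
Node 16 violates its bound: not (-inf < 16 < 15).
Result: Not a valid BST


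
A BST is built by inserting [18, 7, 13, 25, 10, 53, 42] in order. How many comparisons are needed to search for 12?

Search path for 12: 18 -> 7 -> 13 -> 10
Found: False
Comparisons: 4


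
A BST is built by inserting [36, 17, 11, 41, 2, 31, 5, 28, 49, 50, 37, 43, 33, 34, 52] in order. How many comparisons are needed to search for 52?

Search path for 52: 36 -> 41 -> 49 -> 50 -> 52
Found: True
Comparisons: 5


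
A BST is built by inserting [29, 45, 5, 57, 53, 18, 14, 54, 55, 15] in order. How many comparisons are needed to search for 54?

Search path for 54: 29 -> 45 -> 57 -> 53 -> 54
Found: True
Comparisons: 5


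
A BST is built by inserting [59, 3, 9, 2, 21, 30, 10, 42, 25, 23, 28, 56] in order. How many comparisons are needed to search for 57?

Search path for 57: 59 -> 3 -> 9 -> 21 -> 30 -> 42 -> 56
Found: False
Comparisons: 7


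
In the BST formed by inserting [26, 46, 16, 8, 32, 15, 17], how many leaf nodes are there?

Tree built from: [26, 46, 16, 8, 32, 15, 17]
Tree (level-order array): [26, 16, 46, 8, 17, 32, None, None, 15]
Rule: A leaf has 0 children.
Per-node child counts:
  node 26: 2 child(ren)
  node 16: 2 child(ren)
  node 8: 1 child(ren)
  node 15: 0 child(ren)
  node 17: 0 child(ren)
  node 46: 1 child(ren)
  node 32: 0 child(ren)
Matching nodes: [15, 17, 32]
Count of leaf nodes: 3


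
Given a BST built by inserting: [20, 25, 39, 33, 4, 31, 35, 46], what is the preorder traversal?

Tree insertion order: [20, 25, 39, 33, 4, 31, 35, 46]
Tree (level-order array): [20, 4, 25, None, None, None, 39, 33, 46, 31, 35]
Preorder traversal: [20, 4, 25, 39, 33, 31, 35, 46]


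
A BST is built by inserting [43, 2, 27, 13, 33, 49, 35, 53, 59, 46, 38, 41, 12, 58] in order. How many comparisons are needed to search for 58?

Search path for 58: 43 -> 49 -> 53 -> 59 -> 58
Found: True
Comparisons: 5


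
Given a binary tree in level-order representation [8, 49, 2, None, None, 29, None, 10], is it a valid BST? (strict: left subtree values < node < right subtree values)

Level-order array: [8, 49, 2, None, None, 29, None, 10]
Validate using subtree bounds (lo, hi): at each node, require lo < value < hi,
then recurse left with hi=value and right with lo=value.
Preorder trace (stopping at first violation):
  at node 8 with bounds (-inf, +inf): OK
  at node 49 with bounds (-inf, 8): VIOLATION
Node 49 violates its bound: not (-inf < 49 < 8).
Result: Not a valid BST


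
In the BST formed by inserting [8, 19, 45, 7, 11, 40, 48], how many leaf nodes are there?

Tree built from: [8, 19, 45, 7, 11, 40, 48]
Tree (level-order array): [8, 7, 19, None, None, 11, 45, None, None, 40, 48]
Rule: A leaf has 0 children.
Per-node child counts:
  node 8: 2 child(ren)
  node 7: 0 child(ren)
  node 19: 2 child(ren)
  node 11: 0 child(ren)
  node 45: 2 child(ren)
  node 40: 0 child(ren)
  node 48: 0 child(ren)
Matching nodes: [7, 11, 40, 48]
Count of leaf nodes: 4


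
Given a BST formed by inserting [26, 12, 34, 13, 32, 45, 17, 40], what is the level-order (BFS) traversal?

Tree insertion order: [26, 12, 34, 13, 32, 45, 17, 40]
Tree (level-order array): [26, 12, 34, None, 13, 32, 45, None, 17, None, None, 40]
BFS from the root, enqueuing left then right child of each popped node:
  queue [26] -> pop 26, enqueue [12, 34], visited so far: [26]
  queue [12, 34] -> pop 12, enqueue [13], visited so far: [26, 12]
  queue [34, 13] -> pop 34, enqueue [32, 45], visited so far: [26, 12, 34]
  queue [13, 32, 45] -> pop 13, enqueue [17], visited so far: [26, 12, 34, 13]
  queue [32, 45, 17] -> pop 32, enqueue [none], visited so far: [26, 12, 34, 13, 32]
  queue [45, 17] -> pop 45, enqueue [40], visited so far: [26, 12, 34, 13, 32, 45]
  queue [17, 40] -> pop 17, enqueue [none], visited so far: [26, 12, 34, 13, 32, 45, 17]
  queue [40] -> pop 40, enqueue [none], visited so far: [26, 12, 34, 13, 32, 45, 17, 40]
Result: [26, 12, 34, 13, 32, 45, 17, 40]


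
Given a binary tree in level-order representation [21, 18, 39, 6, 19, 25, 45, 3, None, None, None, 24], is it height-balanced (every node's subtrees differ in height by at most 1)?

Tree (level-order array): [21, 18, 39, 6, 19, 25, 45, 3, None, None, None, 24]
Definition: a tree is height-balanced if, at every node, |h(left) - h(right)| <= 1 (empty subtree has height -1).
Bottom-up per-node check:
  node 3: h_left=-1, h_right=-1, diff=0 [OK], height=0
  node 6: h_left=0, h_right=-1, diff=1 [OK], height=1
  node 19: h_left=-1, h_right=-1, diff=0 [OK], height=0
  node 18: h_left=1, h_right=0, diff=1 [OK], height=2
  node 24: h_left=-1, h_right=-1, diff=0 [OK], height=0
  node 25: h_left=0, h_right=-1, diff=1 [OK], height=1
  node 45: h_left=-1, h_right=-1, diff=0 [OK], height=0
  node 39: h_left=1, h_right=0, diff=1 [OK], height=2
  node 21: h_left=2, h_right=2, diff=0 [OK], height=3
All nodes satisfy the balance condition.
Result: Balanced


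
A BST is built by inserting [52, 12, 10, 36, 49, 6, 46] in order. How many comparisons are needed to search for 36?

Search path for 36: 52 -> 12 -> 36
Found: True
Comparisons: 3


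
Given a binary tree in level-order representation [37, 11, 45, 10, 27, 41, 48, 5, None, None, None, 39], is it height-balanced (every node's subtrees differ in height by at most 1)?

Tree (level-order array): [37, 11, 45, 10, 27, 41, 48, 5, None, None, None, 39]
Definition: a tree is height-balanced if, at every node, |h(left) - h(right)| <= 1 (empty subtree has height -1).
Bottom-up per-node check:
  node 5: h_left=-1, h_right=-1, diff=0 [OK], height=0
  node 10: h_left=0, h_right=-1, diff=1 [OK], height=1
  node 27: h_left=-1, h_right=-1, diff=0 [OK], height=0
  node 11: h_left=1, h_right=0, diff=1 [OK], height=2
  node 39: h_left=-1, h_right=-1, diff=0 [OK], height=0
  node 41: h_left=0, h_right=-1, diff=1 [OK], height=1
  node 48: h_left=-1, h_right=-1, diff=0 [OK], height=0
  node 45: h_left=1, h_right=0, diff=1 [OK], height=2
  node 37: h_left=2, h_right=2, diff=0 [OK], height=3
All nodes satisfy the balance condition.
Result: Balanced


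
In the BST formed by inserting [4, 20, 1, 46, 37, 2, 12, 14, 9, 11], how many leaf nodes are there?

Tree built from: [4, 20, 1, 46, 37, 2, 12, 14, 9, 11]
Tree (level-order array): [4, 1, 20, None, 2, 12, 46, None, None, 9, 14, 37, None, None, 11]
Rule: A leaf has 0 children.
Per-node child counts:
  node 4: 2 child(ren)
  node 1: 1 child(ren)
  node 2: 0 child(ren)
  node 20: 2 child(ren)
  node 12: 2 child(ren)
  node 9: 1 child(ren)
  node 11: 0 child(ren)
  node 14: 0 child(ren)
  node 46: 1 child(ren)
  node 37: 0 child(ren)
Matching nodes: [2, 11, 14, 37]
Count of leaf nodes: 4
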